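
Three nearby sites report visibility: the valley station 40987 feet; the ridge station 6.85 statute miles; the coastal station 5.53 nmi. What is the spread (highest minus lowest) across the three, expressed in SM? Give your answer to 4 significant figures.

1.399 SM

the valley station: 40987 ft = 7.76269 SM.
the coastal station: 5.53 nmi = 6.36381 SM.
Spread: 7.76269 − 6.36381 = 1.399 SM.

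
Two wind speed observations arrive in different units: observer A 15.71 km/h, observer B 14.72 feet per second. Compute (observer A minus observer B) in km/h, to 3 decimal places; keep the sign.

-0.442 km/h

observer B: 14.72 ft/s = 16.15196 km/h.
Difference: 15.71000 − 16.15196 = -0.442 km/h.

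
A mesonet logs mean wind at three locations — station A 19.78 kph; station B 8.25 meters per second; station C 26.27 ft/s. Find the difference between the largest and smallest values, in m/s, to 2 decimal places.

2.76 m/s

station A: 19.78 km/h = 5.4944 m/s.
station C: 26.27 ft/s = 8.0071 m/s.
Spread: 8.2500 − 5.4944 = 2.76 m/s.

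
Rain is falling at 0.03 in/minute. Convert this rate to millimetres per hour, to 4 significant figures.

45.72 mm/hour

0.03 in/minute × 25.4 mm/in × 60 minute/hour = 45.72 mm/hour.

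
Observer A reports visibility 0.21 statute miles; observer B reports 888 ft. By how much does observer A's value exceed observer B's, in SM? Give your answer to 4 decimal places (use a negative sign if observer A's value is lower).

0.0418 SM

observer B: 888 ft = 0.168182 SM.
Difference: 0.210000 − 0.168182 = 0.0418 SM.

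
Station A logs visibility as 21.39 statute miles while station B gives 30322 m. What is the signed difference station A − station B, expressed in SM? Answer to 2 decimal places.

station B: 30322 m = 18.8412 SM.
Difference: 21.3900 − 18.8412 = 2.55 SM.

2.55 SM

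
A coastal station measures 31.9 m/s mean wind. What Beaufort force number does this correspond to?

Beaufort force 11

31.9 m/s lies in the Beaufort 11 band (violent storm, 28.5–32.6 m/s).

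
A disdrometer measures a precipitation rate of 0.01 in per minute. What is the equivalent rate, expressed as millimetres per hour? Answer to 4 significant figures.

15.24 mm/hour

0.01 in/minute × 25.4 mm/in × 60 minute/hour = 15.24 mm/hour.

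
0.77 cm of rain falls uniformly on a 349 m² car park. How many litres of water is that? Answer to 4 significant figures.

2687 litres

Depth: 0.77 cm × 10 = 7.7 mm.
1 mm over 1 m² is 1 L, so volume = 7.7 × 349 = 2687.3 L ≈ 2687 L.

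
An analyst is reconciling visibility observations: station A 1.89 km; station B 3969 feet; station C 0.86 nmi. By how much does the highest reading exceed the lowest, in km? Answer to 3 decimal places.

0.680 km

station B: 3969 ft = 1.20975 km.
station C: 0.86 nmi = 1.59272 km.
Spread: 1.89000 − 1.20975 = 0.680 km.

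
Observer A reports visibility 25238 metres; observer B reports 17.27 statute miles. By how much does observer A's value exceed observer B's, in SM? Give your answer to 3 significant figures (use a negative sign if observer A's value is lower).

observer A: 25238 m = 15.6822 SM.
Difference: 15.6822 − 17.2700 = -1.59 SM.

-1.59 SM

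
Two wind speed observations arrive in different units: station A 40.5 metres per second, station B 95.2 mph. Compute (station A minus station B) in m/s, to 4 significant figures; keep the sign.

station B: 95.2 mph = 42.55821 m/s.
Difference: 40.50000 − 42.55821 = -2.058 m/s.

-2.058 m/s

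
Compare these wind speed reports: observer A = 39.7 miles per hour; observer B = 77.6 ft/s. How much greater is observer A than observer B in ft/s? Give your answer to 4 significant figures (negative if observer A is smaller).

-19.37 ft/s

observer A: 39.7 mph = 58.2267 ft/s.
Difference: 58.2267 − 77.6000 = -19.37 ft/s.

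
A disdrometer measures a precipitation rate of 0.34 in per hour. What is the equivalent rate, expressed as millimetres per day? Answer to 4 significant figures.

0.34 in/hour × 25.4 mm/in × 24 hour/day = 207.3 mm/day.

207.3 mm/day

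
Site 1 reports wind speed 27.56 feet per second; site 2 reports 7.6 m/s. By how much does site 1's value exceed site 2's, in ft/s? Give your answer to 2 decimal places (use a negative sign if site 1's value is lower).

site 2: 7.6 m/s = 24.9344 ft/s.
Difference: 27.5600 − 24.9344 = 2.63 ft/s.

2.63 ft/s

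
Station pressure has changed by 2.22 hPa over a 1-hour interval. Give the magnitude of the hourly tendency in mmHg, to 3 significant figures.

2.22 hPa / 1 h × 0.750062 mmHg/hPa = 1.67 mmHg/h.

1.67 mmHg per hour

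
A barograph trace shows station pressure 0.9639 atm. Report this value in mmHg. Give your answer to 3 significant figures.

733 mmHg

1 atm = 760 mmHg, so 0.9639 × 760 = 733 mmHg.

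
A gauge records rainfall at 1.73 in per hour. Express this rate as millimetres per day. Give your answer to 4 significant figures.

1.73 in/hour × 25.4 mm/in × 24 hour/day = 1055 mm/day.

1055 mm/day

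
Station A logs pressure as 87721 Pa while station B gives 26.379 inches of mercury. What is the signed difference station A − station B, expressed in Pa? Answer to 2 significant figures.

station B: 26.379 inHg = 89329.56 Pa.
Difference: 87721.00 − 89329.56 = -1600 Pa.

-1600 Pa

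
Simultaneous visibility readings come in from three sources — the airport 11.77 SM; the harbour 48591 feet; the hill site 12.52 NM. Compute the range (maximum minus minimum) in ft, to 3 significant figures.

the airport: 11.77 SM = 62145.60 ft.
the hill site: 12.52 nmi = 76072.97 ft.
Spread: 76072.97 − 48591.00 = 27500 ft.

27500 ft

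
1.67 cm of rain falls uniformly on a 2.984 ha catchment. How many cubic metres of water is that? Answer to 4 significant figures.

498.3 cubic metres

Depth: 1.67 cm × 10 = 16.7 mm.
Area: 2.984 ha = 29840 m².
1 mm over 1 m² is 1 L, so volume = 16.7 × 29840 = 498328 L = 498.3 m³.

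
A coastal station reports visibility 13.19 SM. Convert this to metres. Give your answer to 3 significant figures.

1 SM = 1609.34 m, so 13.19 × 1609.34 = 21200 m.

21200 m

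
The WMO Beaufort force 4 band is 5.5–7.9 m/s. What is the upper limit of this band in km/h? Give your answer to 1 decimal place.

28.4 km/h

5.5–7.9 m/s × 3.6 = 19.8–28.4 km/h.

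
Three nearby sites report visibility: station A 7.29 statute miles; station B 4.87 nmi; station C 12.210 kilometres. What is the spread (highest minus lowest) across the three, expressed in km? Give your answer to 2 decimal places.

3.19 km

station A: 7.29 SM = 11.7321 km.
station B: 4.87 nmi = 9.0192 km.
Spread: 12.2100 − 9.0192 = 3.19 km.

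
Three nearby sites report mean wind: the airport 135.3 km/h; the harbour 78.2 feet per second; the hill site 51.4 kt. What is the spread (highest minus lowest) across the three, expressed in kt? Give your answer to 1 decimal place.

26.7 kt

the airport: 135.3 km/h = 73.056 kt.
the harbour: 78.2 ft/s = 46.332 kt.
Spread: 73.056 − 46.332 = 26.7 kt.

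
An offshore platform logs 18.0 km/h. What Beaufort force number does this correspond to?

18.0 km/h = 5.0 m/s, which is Beaufort 3 (gentle breeze, 3.4–5.4 m/s).

Beaufort force 3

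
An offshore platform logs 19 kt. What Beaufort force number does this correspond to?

19 kt lies in the Beaufort 5 band (fresh breeze, 17–21 kt).

Beaufort force 5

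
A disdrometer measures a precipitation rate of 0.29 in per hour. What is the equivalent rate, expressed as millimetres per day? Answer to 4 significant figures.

176.8 mm/day

0.29 in/hour × 25.4 mm/in × 24 hour/day = 176.8 mm/day.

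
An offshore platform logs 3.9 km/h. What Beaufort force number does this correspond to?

Beaufort force 1

3.9 km/h = 1.1 m/s, which is Beaufort 1 (light air, 0.3–1.5 m/s).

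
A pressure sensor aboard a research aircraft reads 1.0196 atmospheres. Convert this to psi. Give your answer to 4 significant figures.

1 atm = 14.6959 psi, so 1.0196 × 14.6959 = 14.98 psi.

14.98 psi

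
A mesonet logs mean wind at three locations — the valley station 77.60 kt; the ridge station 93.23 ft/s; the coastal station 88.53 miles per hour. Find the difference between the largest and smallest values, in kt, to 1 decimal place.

the ridge station: 93.23 ft/s = 55.237 kt.
the coastal station: 88.53 mph = 76.930 kt.
Spread: 77.600 − 55.237 = 22.4 kt.

22.4 kt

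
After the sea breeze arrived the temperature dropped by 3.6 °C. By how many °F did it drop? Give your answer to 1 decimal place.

6.5 °F

For a temperature change the 32° offset cancels: Δ°F = 3.6 × 1.8 = 6.5 °F.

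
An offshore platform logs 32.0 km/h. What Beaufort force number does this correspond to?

Beaufort force 5

32.0 km/h = 8.9 m/s, which is Beaufort 5 (fresh breeze, 8.0–10.7 m/s).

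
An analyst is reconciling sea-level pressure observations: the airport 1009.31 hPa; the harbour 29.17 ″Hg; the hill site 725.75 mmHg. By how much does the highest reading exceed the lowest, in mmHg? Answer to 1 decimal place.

the airport: 1009.31 hPa = 757.045 mmHg.
the harbour: 29.17 inHg = 740.918 mmHg.
Spread: 757.045 − 725.750 = 31.3 mmHg.

31.3 mmHg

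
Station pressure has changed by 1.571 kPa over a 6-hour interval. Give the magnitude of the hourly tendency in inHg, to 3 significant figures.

0.0773 inHg per hour

1.571 kPa / 6 h × 0.2953 inHg/kPa = 0.0773 inHg/h.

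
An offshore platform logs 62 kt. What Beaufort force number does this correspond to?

Beaufort force 11

62 kt lies in the Beaufort 11 band (violent storm, 56–63 kt).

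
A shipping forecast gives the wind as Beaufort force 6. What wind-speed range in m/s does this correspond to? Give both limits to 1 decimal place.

10.8 to 13.8 m/s

Beaufort 6 (strong breeze) spans 10.8–13.8 m/s.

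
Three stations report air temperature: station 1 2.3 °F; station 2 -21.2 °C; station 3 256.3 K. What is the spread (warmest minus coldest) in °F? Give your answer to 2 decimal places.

8.46 °F

station 1: 2.3 °F = -16.500 °C.
station 3: 256.3 K = -16.850 °C.
Spread: (-16.500) − (-21.200) = 4.700 °C = 8.46 °F.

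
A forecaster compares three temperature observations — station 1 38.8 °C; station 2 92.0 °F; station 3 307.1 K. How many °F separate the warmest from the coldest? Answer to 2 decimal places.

9.84 °F

station 2: 92.0 °F = 33.333 °C.
station 3: 307.1 K = 33.950 °C.
Spread: 38.800 − 33.333 = 5.467 °C = 9.84 °F.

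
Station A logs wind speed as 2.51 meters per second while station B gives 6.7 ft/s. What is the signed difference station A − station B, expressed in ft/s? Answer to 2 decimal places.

station A: 2.51 m/s = 8.2349 ft/s.
Difference: 8.2349 − 6.7000 = 1.53 ft/s.

1.53 ft/s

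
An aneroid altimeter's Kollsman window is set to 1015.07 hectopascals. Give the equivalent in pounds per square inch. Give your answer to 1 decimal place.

14.7 psi

1 hPa = 0.0145038 psi, so 1015.07 × 0.0145038 = 14.7 psi.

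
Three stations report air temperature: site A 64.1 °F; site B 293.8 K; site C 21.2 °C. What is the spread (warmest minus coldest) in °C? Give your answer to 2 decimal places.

3.37 °C

site A: 64.1 °F = 17.833 °C.
site B: 293.8 K = 20.650 °C.
Spread: 21.200 − 17.833 = 3.367 °C.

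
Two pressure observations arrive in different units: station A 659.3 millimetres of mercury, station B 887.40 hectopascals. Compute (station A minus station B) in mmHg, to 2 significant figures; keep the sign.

station B: 887.40 hPa = 665.605 mmHg.
Difference: 659.300 − 665.605 = -6.3 mmHg.

-6.3 mmHg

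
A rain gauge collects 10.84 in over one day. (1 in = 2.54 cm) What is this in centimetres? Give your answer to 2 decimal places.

1 in = 2.54 cm, so 10.84 × 2.54 = 27.53 cm.

27.53 cm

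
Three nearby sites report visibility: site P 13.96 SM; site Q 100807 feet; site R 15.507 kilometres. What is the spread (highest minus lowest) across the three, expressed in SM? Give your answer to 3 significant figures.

site Q: 100807 ft = 19.0922 SM.
site R: 15.507 km = 9.6356 SM.
Spread: 19.0922 − 9.6356 = 9.46 SM.

9.46 SM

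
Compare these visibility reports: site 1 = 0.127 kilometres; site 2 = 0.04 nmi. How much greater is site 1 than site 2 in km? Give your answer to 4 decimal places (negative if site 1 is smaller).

site 2: 0.04 nmi = 0.074080 km.
Difference: 0.127000 − 0.074080 = 0.0529 km.

0.0529 km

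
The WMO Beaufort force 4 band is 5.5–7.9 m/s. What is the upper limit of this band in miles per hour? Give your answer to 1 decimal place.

17.7 mph

5.5–7.9 m/s × 2.237 = 12.3–17.7 mph.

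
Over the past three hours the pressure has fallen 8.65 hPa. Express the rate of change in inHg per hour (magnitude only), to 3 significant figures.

0.0851 inHg per hour

8.65 hPa / 3 h × 0.02953 inHg/hPa = 0.0851 inHg/h.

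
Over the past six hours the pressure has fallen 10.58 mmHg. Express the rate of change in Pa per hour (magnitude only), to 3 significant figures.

10.58 mmHg / 6 h × 133.322 Pa/mmHg = 235 Pa/h.

235 Pa per hour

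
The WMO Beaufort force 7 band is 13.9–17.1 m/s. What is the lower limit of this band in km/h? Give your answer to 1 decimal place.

13.9–17.1 m/s × 3.6 = 50.0–61.6 km/h.

50.0 km/h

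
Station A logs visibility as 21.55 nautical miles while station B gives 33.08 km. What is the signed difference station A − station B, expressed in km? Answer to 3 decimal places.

6.831 km

station A: 21.55 nmi = 39.91060 km.
Difference: 39.91060 − 33.08000 = 6.831 km.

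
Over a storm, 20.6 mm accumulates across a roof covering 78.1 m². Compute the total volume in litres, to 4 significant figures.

1 mm over 1 m² is 1 L, so volume = 20.6 × 78.1 = 1608.86 L ≈ 1609 L.

1609 litres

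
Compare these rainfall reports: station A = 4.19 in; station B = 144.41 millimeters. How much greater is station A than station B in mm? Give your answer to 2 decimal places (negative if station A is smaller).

station A: 4.19 in = 106.4260 mm.
Difference: 106.4260 − 144.4100 = -37.98 mm.

-37.98 mm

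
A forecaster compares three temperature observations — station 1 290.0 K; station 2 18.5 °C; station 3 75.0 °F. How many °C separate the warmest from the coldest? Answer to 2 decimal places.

7.04 °C

station 1: 290.0 K = 16.850 °C.
station 3: 75.0 °F = 23.889 °C.
Spread: 23.889 − 16.850 = 7.039 °C.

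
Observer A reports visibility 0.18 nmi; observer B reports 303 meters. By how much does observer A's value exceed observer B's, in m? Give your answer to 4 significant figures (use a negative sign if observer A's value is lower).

30.36 m

observer A: 0.18 nmi = 333.3600 m.
Difference: 333.3600 − 303.0000 = 30.36 m.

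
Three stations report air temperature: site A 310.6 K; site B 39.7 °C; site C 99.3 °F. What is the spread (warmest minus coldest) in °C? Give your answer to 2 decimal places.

2.31 °C

site A: 310.6 K = 37.450 °C.
site C: 99.3 °F = 37.389 °C.
Spread: 39.700 − 37.389 = 2.311 °C.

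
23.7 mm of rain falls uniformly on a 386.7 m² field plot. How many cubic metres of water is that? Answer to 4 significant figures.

9.165 cubic metres

1 mm over 1 m² is 1 L, so volume = 23.7 × 386.7 = 9164.79 L = 9.165 m³.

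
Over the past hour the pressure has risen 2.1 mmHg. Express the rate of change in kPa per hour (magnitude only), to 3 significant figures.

2.1 mmHg / 1 h × 0.133322 kPa/mmHg = 0.280 kPa/h.

0.280 kPa per hour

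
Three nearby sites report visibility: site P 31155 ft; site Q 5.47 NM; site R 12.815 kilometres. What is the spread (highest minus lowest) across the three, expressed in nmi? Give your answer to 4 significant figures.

1.792 nmi

site P: 31155 ft = 5.12745 nmi.
site R: 12.815 km = 6.91955 nmi.
Spread: 6.91955 − 5.12745 = 1.792 nmi.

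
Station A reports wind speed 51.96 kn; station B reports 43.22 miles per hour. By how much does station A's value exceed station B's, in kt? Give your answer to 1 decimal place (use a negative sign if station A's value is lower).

14.4 kt

station B: 43.22 mph = 37.557 kt.
Difference: 51.960 − 37.557 = 14.4 kt.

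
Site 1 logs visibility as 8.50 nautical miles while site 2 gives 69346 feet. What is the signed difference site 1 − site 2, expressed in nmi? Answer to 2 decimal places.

-2.91 nmi

site 2: 69346 ft = 11.4129 nmi.
Difference: 8.5000 − 11.4129 = -2.91 nmi.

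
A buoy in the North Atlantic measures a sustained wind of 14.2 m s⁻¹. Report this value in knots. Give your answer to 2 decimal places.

1 m/s = 1.94384 kt, so 14.2 × 1.94384 = 27.60 kt.

27.60 kt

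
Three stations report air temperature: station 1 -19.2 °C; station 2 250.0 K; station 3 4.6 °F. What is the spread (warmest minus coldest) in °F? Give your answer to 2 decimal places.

station 2: 250.0 K = -23.150 °C.
station 3: 4.6 °F = -15.222 °C.
Spread: (-15.222) − (-23.150) = 7.928 °C = 14.27 °F.

14.27 °F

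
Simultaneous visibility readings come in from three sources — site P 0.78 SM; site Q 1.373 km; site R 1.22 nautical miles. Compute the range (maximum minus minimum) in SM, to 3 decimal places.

0.624 SM

site Q: 1.373 km = 0.85314 SM.
site R: 1.22 nmi = 1.40395 SM.
Spread: 1.40395 − 0.78000 = 0.624 SM.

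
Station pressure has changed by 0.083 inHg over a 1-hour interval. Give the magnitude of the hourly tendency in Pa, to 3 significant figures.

281 Pa per hour

0.083 inHg / 1 h × 3386.39 Pa/inHg = 281 Pa/h.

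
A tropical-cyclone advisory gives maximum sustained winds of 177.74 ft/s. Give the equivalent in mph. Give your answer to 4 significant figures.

1 ft/s = 0.681818 mph, so 177.74 × 0.681818 = 121.2 mph.

121.2 mph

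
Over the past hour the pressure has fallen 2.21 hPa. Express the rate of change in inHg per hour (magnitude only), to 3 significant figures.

2.21 hPa / 1 h × 0.02953 inHg/hPa = 0.0653 inHg/h.

0.0653 inHg per hour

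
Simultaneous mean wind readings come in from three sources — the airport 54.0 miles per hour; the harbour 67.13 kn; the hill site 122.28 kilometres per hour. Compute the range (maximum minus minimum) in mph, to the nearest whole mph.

the harbour: 67.13 kt = 77.25 mph.
the hill site: 122.28 km/h = 75.98 mph.
Spread: 77.25 − 54.00 = 23 mph.

23 mph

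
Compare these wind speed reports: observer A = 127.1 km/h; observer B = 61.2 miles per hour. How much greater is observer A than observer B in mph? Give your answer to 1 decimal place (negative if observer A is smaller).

observer A: 127.1 km/h = 78.976 mph.
Difference: 78.976 − 61.200 = 17.8 mph.

17.8 mph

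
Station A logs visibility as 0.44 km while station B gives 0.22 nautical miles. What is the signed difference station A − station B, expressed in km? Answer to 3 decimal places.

station B: 0.22 nmi = 0.40744 km.
Difference: 0.44000 − 0.40744 = 0.033 km.

0.033 km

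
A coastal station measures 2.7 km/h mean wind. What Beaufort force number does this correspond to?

2.7 km/h = 0.8 m/s, which is Beaufort 1 (light air, 0.3–1.5 m/s).

Beaufort force 1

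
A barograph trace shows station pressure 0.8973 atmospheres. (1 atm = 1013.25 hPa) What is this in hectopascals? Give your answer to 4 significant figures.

1 atm = 1013.25 hPa, so 0.8973 × 1013.25 = 909.2 hPa.

909.2 hPa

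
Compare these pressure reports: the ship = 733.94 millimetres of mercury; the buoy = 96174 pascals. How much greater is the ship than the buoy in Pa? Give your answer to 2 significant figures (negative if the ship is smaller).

the ship: 733.94 mmHg = 97850.63 Pa.
Difference: 97850.63 − 96174.00 = 1700 Pa.

1700 Pa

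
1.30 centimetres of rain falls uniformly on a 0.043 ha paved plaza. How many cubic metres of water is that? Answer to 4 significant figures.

Depth: 1.30 cm × 10 = 13 mm.
Area: 0.043 ha = 430 m².
1 mm over 1 m² is 1 L, so volume = 13 × 430 = 5590 L = 5.590 m³.

5.590 cubic metres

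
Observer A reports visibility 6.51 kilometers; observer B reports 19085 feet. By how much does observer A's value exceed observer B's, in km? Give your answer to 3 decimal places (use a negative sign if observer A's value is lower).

observer B: 19085 ft = 5.81711 km.
Difference: 6.51000 − 5.81711 = 0.693 km.

0.693 km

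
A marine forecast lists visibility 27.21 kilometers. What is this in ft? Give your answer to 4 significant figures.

1 km = 3280.84 ft, so 27.21 × 3280.84 = 89270 ft.

89270 ft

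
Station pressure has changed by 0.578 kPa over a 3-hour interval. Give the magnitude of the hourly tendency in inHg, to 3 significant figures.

0.578 kPa / 3 h × 0.2953 inHg/kPa = 0.0569 inHg/h.

0.0569 inHg per hour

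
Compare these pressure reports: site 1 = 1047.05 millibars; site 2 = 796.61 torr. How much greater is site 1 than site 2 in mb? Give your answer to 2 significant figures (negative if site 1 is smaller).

site 2: 796.61 mmHg = 1062.06 mb.
Difference: 1047.05 − 1062.06 = -15 mb.

-15 mb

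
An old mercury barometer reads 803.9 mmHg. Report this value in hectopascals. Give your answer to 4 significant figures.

1 mmHg = 1.33322 hPa, so 803.9 × 1.33322 = 1072 hPa.

1072 hPa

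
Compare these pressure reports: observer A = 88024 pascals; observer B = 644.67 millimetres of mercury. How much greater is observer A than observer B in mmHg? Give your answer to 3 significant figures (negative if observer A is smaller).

observer A: 88024 Pa = 660.234 mmHg.
Difference: 660.234 − 644.670 = 15.6 mmHg.

15.6 mmHg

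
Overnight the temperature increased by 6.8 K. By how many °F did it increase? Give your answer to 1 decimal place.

For a temperature change the 32° offset cancels: Δ°F = 6.8 × 1.8 = 12.2 °F.

12.2 °F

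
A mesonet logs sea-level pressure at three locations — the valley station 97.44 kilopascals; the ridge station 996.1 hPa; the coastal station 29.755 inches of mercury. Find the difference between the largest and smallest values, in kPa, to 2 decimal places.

the ridge station: 996.1 hPa = 99.6100 kPa.
the coastal station: 29.755 inHg = 100.7620 kPa.
Spread: 100.7620 − 97.4400 = 3.32 kPa.

3.32 kPa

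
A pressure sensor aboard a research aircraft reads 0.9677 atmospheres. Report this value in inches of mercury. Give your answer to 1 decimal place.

1 atm = 29.9213 inHg, so 0.9677 × 29.9213 = 29.0 inHg.

29.0 inHg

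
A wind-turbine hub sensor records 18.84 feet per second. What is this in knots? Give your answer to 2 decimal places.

11.16 kt

1 ft/s = 0.592484 kt, so 18.84 × 0.592484 = 11.16 kt.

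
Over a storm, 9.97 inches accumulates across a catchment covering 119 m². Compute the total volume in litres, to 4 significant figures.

Depth: 9.97 in × 25.4 = 253.238 mm.
1 mm over 1 m² is 1 L, so volume = 253.238 × 119 = 30135.322 L ≈ 30140 L.

30140 litres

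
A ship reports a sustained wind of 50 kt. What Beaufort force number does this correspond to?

Beaufort force 10

50 kt lies in the Beaufort 10 band (storm, 48–55 kt).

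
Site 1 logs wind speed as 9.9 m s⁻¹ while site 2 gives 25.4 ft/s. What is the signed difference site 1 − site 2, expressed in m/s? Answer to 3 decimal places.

2.158 m/s

site 2: 25.4 ft/s = 7.74192 m/s.
Difference: 9.90000 − 7.74192 = 2.158 m/s.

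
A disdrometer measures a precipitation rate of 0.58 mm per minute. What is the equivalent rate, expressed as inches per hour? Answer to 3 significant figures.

0.58 mm/minute × 0.0393701 in/mm × 60 minute/hour = 1.37 in/hour.

1.37 in/hour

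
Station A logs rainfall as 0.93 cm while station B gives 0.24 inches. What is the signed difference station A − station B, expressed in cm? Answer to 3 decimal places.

station B: 0.24 in = 0.60960 cm.
Difference: 0.93000 − 0.60960 = 0.320 cm.

0.320 cm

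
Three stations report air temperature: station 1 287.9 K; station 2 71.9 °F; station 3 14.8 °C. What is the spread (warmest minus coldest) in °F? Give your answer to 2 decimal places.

13.35 °F

station 1: 287.9 K = 14.750 °C.
station 2: 71.9 °F = 22.167 °C.
Spread: 22.167 − 14.750 = 7.417 °C = 13.35 °F.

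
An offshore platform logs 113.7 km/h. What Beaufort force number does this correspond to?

Beaufort force 11

113.7 km/h = 31.6 m/s, which is Beaufort 11 (violent storm, 28.5–32.6 m/s).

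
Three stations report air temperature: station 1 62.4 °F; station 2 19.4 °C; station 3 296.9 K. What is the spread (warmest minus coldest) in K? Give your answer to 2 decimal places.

station 1: 62.4 °F = 16.889 °C.
station 3: 296.9 K = 23.750 °C.
Spread: 23.750 − 16.889 = 6.861 °C.

6.86 K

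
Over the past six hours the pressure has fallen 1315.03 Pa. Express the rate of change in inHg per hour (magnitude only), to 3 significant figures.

0.0647 inHg per hour

1315.03 Pa / 6 h × 0.0002953 inHg/Pa = 0.0647 inHg/h.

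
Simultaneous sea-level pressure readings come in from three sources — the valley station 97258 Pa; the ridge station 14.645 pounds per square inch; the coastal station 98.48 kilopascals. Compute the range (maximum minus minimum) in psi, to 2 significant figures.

0.54 psi

the valley station: 97258 Pa = 14.1061 psi.
the coastal station: 98.48 kPa = 14.2833 psi.
Spread: 14.6450 − 14.1061 = 0.54 psi.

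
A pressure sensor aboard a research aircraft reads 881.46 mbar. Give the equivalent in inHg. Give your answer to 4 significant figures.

1 mb = 0.02953 inHg, so 881.46 × 0.02953 = 26.03 inHg.

26.03 inHg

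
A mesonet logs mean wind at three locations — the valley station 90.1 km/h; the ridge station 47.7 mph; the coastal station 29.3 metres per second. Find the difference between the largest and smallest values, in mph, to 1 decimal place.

17.8 mph

the valley station: 90.1 km/h = 55.986 mph.
the coastal station: 29.3 m/s = 65.542 mph.
Spread: 65.542 − 47.700 = 17.8 mph.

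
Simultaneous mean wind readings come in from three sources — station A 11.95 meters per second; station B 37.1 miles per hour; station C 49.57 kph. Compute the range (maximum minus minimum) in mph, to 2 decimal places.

station A: 11.95 m/s = 26.7314 mph.
station C: 49.57 km/h = 30.8014 mph.
Spread: 37.1000 − 26.7314 = 10.37 mph.

10.37 mph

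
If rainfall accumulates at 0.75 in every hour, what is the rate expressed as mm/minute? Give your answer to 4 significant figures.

0.3175 mm/minute

0.75 in/hour × 25.4 mm/in × 0.0166667 hour/minute = 0.3175 mm/minute.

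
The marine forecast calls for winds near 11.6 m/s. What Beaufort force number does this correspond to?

11.6 m/s lies in the Beaufort 6 band (strong breeze, 10.8–13.8 m/s).

Beaufort force 6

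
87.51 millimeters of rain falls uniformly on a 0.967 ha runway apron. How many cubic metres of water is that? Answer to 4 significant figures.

846.2 cubic metres

Area: 0.967 ha = 9670 m².
1 mm over 1 m² is 1 L, so volume = 87.51 × 9670 = 846221.7 L = 846.2 m³.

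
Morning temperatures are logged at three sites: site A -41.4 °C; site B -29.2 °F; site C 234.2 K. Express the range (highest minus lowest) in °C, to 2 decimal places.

site B: -29.2 °F = -34.000 °C.
site C: 234.2 K = -38.950 °C.
Spread: (-34.000) − (-41.400) = 7.400 °C.

7.40 °C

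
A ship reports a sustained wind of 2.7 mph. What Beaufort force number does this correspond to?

Beaufort force 1

2.7 mph = 1.2 m/s, which is Beaufort 1 (light air, 0.3–1.5 m/s).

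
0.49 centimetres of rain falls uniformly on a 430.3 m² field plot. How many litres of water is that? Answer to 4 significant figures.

Depth: 0.49 cm × 10 = 4.9 mm.
1 mm over 1 m² is 1 L, so volume = 4.9 × 430.3 = 2108.47 L ≈ 2108 L.

2108 litres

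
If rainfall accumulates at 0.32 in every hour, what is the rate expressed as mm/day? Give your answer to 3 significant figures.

195 mm/day

0.32 in/hour × 25.4 mm/in × 24 hour/day = 195 mm/day.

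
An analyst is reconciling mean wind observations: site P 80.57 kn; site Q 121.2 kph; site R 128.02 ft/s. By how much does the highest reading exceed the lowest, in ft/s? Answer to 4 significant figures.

site P: 80.57 kt = 135.9868 ft/s.
site Q: 121.2 km/h = 110.4549 ft/s.
Spread: 135.9868 − 110.4549 = 25.53 ft/s.

25.53 ft/s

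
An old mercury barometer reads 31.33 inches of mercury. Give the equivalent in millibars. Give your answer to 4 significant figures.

1 inHg = 33.8639 mb, so 31.33 × 33.8639 = 1061 mb.

1061 mb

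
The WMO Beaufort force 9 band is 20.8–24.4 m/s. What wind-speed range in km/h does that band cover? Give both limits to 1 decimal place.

20.8–24.4 m/s × 3.6 = 74.9–87.8 km/h.

74.9 to 87.8 km/h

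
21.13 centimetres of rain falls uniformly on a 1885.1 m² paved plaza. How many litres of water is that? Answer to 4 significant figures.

398300 litres

Depth: 21.13 cm × 10 = 211.3 mm.
1 mm over 1 m² is 1 L, so volume = 211.3 × 1885.1 = 398321.63 L ≈ 398300 L.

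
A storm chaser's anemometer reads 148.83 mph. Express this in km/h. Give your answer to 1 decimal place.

1 mph = 1.60934 km/h, so 148.83 × 1.60934 = 239.5 km/h.

239.5 km/h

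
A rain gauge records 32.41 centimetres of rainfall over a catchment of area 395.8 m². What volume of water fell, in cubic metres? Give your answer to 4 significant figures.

Depth: 32.41 cm × 10 = 324.1 mm.
1 mm over 1 m² is 1 L, so volume = 324.1 × 395.8 = 128278.78 L = 128.3 m³.

128.3 cubic metres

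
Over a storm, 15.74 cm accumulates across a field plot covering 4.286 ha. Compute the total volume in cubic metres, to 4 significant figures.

Depth: 15.74 cm × 10 = 157.4 mm.
Area: 4.286 ha = 42860 m².
1 mm over 1 m² is 1 L, so volume = 157.4 × 42860 = 6746164 L = 6746 m³.

6746 cubic metres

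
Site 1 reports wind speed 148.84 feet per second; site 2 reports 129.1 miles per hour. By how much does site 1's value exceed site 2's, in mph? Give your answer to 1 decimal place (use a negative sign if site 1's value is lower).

-27.6 mph

site 1: 148.84 ft/s = 101.482 mph.
Difference: 101.482 − 129.100 = -27.6 mph.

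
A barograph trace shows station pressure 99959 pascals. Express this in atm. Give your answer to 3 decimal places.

1 Pa = 9.86923e-06 atm, so 99959 × 9.86923e-06 = 0.987 atm.

0.987 atm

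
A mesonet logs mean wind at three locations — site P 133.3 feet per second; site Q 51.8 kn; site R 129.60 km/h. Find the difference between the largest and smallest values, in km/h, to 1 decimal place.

site P: 133.3 ft/s = 146.267 km/h.
site Q: 51.8 kt = 95.934 km/h.
Spread: 146.267 − 95.934 = 50.3 km/h.

50.3 km/h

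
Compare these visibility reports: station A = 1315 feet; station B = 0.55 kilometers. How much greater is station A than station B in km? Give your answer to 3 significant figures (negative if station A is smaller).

station A: 1315 ft = 0.40081 km.
Difference: 0.40081 − 0.55000 = -0.149 km.

-0.149 km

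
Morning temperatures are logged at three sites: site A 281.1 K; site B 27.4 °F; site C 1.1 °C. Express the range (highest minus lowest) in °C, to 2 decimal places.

site A: 281.1 K = 7.950 °C.
site B: 27.4 °F = -2.556 °C.
Spread: 7.950 − (-2.556) = 10.506 °C.

10.51 °C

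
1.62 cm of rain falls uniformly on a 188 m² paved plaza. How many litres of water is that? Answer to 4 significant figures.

Depth: 1.62 cm × 10 = 16.2 mm.
1 mm over 1 m² is 1 L, so volume = 16.2 × 188 = 3045.6 L ≈ 3046 L.

3046 litres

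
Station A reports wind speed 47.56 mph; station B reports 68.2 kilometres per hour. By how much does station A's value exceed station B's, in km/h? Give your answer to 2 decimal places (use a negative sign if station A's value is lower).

8.34 km/h

station A: 47.56 mph = 76.5404 km/h.
Difference: 76.5404 − 68.2000 = 8.34 km/h.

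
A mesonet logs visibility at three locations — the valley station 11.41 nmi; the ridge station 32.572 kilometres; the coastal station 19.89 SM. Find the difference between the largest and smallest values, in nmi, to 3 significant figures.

the ridge station: 32.572 km = 17.5875 nmi.
the coastal station: 19.89 SM = 17.2839 nmi.
Spread: 17.5875 − 11.4100 = 6.18 nmi.

6.18 nmi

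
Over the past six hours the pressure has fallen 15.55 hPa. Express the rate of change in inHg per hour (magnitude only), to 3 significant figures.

0.0765 inHg per hour

15.55 hPa / 6 h × 0.02953 inHg/hPa = 0.0765 inHg/h.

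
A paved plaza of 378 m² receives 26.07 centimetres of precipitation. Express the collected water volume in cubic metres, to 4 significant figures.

98.54 cubic metres

Depth: 26.07 cm × 10 = 260.7 mm.
1 mm over 1 m² is 1 L, so volume = 260.7 × 378 = 98544.6 L = 98.54 m³.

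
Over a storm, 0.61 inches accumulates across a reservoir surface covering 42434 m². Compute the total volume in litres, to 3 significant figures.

657000 litres

Depth: 0.61 in × 25.4 = 15.494 mm.
1 mm over 1 m² is 1 L, so volume = 15.494 × 42434 = 657472.4 L ≈ 657000 L.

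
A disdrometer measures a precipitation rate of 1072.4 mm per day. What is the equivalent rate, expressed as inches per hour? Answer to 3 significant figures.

1.76 in/hour

1072.4 mm/day × 0.0393701 in/mm × 0.0416667 day/hour = 1.76 in/hour.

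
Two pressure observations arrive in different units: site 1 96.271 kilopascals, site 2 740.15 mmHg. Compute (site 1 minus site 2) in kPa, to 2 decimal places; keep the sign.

-2.41 kPa

site 2: 740.15 mmHg = 98.6786 kPa.
Difference: 96.2710 − 98.6786 = -2.41 kPa.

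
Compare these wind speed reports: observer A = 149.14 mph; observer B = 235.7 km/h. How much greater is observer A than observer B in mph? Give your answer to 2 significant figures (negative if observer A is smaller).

observer B: 235.7 km/h = 146.457 mph.
Difference: 149.140 − 146.457 = 2.7 mph.

2.7 mph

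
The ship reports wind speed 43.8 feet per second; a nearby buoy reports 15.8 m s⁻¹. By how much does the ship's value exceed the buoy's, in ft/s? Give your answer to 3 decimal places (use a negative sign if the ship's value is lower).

the buoy: 15.8 m/s = 51.83727 ft/s.
Difference: 43.80000 − 51.83727 = -8.037 ft/s.

-8.037 ft/s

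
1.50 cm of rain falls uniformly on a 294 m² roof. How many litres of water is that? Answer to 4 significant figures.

Depth: 1.50 cm × 10 = 15 mm.
1 mm over 1 m² is 1 L, so volume = 15 × 294 = 4410 L.

4410 litres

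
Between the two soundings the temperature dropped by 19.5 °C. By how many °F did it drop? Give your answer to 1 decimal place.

For a temperature change the 32° offset cancels: Δ°F = 19.5 × 1.8 = 35.1 °F.

35.1 °F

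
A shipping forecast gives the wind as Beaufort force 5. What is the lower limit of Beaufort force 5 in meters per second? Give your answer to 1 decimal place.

Beaufort 5 (fresh breeze) spans 8.0–10.7 m/s.

8.0 m/s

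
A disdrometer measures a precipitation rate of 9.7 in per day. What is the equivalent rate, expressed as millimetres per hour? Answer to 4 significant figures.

10.27 mm/hour

9.7 in/day × 25.4 mm/in × 0.0416667 day/hour = 10.27 mm/hour.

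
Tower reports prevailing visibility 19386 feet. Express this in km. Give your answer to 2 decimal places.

1 ft = 0.0003048 km, so 19386 × 0.0003048 = 5.91 km.

5.91 km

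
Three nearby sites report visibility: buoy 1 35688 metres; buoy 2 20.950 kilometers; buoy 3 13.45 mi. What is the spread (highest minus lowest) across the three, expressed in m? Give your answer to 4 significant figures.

14740 m

buoy 2: 20.950 km = 20950.00 m.
buoy 3: 13.45 SM = 21645.68 m.
Spread: 35688.00 − 20950.00 = 14740 m.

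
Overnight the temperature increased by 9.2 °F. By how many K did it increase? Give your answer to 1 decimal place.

5.1 K

A change of 1 °C equals a change of 1.8 °F: ΔK = 9.2 × 0.5556 = 5.1 K.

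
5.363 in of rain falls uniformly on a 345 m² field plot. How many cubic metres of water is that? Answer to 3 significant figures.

Depth: 5.363 in × 25.4 = 136.2202 mm.
1 mm over 1 m² is 1 L, so volume = 136.2202 × 345 = 46995.969 L = 47.0 m³.

47.0 cubic metres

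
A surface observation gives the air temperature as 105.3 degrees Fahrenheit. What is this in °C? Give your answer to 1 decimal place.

40.7 °C

°C = (°F − 32) × 5/9 = (105.3 − 32) / 1.8 = 40.7 °C.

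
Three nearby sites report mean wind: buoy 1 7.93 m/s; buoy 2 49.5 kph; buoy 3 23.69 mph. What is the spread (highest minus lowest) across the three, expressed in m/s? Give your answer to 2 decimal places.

5.82 m/s

buoy 2: 49.5 km/h = 13.7500 m/s.
buoy 3: 23.69 mph = 10.5904 m/s.
Spread: 13.7500 − 7.9300 = 5.82 m/s.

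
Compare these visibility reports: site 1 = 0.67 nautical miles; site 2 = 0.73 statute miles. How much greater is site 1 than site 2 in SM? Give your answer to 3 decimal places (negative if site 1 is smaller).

0.041 SM

site 1: 0.67 nmi = 0.77102 SM.
Difference: 0.77102 − 0.73000 = 0.041 SM.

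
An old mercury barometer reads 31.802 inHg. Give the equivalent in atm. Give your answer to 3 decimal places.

1 inHg = 0.0334211 atm, so 31.802 × 0.0334211 = 1.063 atm.

1.063 atm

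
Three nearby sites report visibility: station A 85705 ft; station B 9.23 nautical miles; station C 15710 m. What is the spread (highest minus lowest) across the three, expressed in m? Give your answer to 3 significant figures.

10400 m

station A: 85705 ft = 26122.88 m.
station B: 9.23 nmi = 17093.96 m.
Spread: 26122.88 − 15710.00 = 10400 m.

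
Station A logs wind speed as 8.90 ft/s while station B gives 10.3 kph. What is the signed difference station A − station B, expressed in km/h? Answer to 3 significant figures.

station A: 8.90 ft/s = 9.76579 km/h.
Difference: 9.76579 − 10.30000 = -0.534 km/h.

-0.534 km/h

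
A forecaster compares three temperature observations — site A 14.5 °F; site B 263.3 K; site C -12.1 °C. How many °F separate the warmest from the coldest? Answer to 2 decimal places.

4.28 °F

site A: 14.5 °F = -9.722 °C.
site B: 263.3 K = -9.850 °C.
Spread: (-9.722) − (-12.100) = 2.378 °C = 4.28 °F.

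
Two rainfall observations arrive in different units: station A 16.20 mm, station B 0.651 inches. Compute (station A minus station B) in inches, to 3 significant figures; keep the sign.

-0.0132 in

station A: 16.20 mm = 0.637795 in.
Difference: 0.637795 − 0.651000 = -0.0132 in.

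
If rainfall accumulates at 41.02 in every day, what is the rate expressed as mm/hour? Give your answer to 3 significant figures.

43.4 mm/hour

41.02 in/day × 25.4 mm/in × 0.0416667 day/hour = 43.4 mm/hour.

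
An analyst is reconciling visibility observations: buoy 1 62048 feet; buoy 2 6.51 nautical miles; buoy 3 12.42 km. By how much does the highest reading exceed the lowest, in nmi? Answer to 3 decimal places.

buoy 1: 62048 ft = 10.21179 nmi.
buoy 3: 12.42 km = 6.70626 nmi.
Spread: 10.21179 − 6.51000 = 3.702 nmi.

3.702 nmi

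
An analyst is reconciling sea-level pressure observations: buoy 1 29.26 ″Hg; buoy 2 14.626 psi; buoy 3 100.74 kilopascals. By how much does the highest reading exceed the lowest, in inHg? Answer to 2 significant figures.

0.52 inHg

buoy 2: 14.626 psi = 29.7788 inHg.
buoy 3: 100.74 kPa = 29.7485 inHg.
Spread: 29.7788 − 29.2600 = 0.52 inHg.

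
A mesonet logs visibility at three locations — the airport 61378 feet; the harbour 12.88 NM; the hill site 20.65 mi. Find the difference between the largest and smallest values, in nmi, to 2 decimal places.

7.84 nmi

the airport: 61378 ft = 10.1015 nmi.
the hill site: 20.65 SM = 17.9444 nmi.
Spread: 17.9444 − 10.1015 = 7.84 nmi.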